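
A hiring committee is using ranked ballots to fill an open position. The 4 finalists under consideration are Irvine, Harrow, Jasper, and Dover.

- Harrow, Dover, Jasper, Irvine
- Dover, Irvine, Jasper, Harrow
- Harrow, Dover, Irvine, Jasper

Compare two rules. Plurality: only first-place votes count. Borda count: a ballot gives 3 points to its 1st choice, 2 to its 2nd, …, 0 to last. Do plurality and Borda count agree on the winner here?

Plurality first-place counts: Irvine 0, Harrow 2, Jasper 0, Dover 1 → Harrow.
Borda totals: Irvine 3, Harrow 6, Jasper 2, Dover 7 → Dover.
The two rules disagree: plurality picks Harrow, Borda picks Dover.

No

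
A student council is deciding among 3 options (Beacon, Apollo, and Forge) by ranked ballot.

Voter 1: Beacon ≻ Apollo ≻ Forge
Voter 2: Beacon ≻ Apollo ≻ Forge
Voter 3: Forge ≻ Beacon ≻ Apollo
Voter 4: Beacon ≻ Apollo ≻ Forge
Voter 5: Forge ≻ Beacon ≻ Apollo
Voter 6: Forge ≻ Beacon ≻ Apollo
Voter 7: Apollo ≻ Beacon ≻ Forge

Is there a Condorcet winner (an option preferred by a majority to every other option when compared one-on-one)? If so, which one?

Beacon

Head-to-head results (7 voters total):
Beacon vs Apollo: Beacon wins 6–1.
Beacon vs Forge: Beacon wins 4–3.
Apollo vs Forge: Apollo wins 4–3.
Beacon beats each rival — Apollo (6–1), Forge (4–3) — so Beacon is the Condorcet winner.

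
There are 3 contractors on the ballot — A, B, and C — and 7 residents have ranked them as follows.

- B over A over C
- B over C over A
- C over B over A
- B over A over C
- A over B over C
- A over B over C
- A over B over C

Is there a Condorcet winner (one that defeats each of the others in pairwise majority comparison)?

Head-to-head results (7 voters total):
A vs B: B wins 4–3.
A vs C: A wins 5–2.
B vs C: B wins 6–1.
B beats each rival — A (4–3), C (6–1) — so B is the Condorcet winner.

Yes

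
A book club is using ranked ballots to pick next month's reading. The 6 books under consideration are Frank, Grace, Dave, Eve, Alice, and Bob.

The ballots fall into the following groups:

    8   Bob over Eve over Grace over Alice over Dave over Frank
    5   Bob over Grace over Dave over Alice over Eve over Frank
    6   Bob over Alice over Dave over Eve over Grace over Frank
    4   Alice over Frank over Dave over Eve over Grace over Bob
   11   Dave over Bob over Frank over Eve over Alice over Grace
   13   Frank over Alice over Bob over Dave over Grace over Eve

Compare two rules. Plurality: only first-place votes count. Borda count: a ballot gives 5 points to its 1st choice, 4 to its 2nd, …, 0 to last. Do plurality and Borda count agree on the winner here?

Yes

Plurality first-place counts: Frank 13, Grace 0, Dave 11, Eve 0, Alice 4, Bob 19 → Bob.
Borda totals: Frank 114, Grace 67, Dave 134, Eve 79, Alice 133, Bob 178 → Bob.
The two rules agree on Bob.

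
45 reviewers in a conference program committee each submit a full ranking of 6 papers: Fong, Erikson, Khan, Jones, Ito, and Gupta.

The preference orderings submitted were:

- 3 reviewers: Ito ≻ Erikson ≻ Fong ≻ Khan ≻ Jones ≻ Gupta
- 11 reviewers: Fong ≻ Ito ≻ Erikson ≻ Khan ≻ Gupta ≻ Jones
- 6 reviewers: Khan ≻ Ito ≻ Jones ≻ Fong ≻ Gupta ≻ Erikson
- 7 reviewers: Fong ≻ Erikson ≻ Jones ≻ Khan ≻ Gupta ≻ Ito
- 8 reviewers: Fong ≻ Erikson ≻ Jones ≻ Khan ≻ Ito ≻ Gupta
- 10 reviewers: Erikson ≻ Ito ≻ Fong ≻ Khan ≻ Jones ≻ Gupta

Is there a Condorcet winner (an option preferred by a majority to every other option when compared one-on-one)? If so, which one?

Fong

Head-to-head results (45 voters total):
Fong vs Erikson: Fong wins 32–13.
Fong vs Khan: Fong wins 39–6.
Fong vs Jones: Fong wins 39–6.
Fong vs Ito: Fong wins 26–19.
Fong vs Gupta: Fong wins 45–0.
Erikson vs Khan: Erikson wins 39–6.
Erikson vs Jones: Erikson wins 39–6.
Erikson vs Ito: Erikson wins 25–20.
Erikson vs Gupta: Erikson wins 39–6.
Khan vs Jones: Khan wins 30–15.
Khan vs Ito: Ito wins 24–21.
Khan vs Gupta: Khan wins 45–0.
Jones vs Ito: Ito wins 30–15.
Jones vs Gupta: Jones wins 34–11.
Ito vs Gupta: Ito wins 38–7.
Fong beats each rival — Erikson (32–13), Khan (39–6), Jones (39–6), Ito (26–19), Gupta (45–0) — so Fong is the Condorcet winner.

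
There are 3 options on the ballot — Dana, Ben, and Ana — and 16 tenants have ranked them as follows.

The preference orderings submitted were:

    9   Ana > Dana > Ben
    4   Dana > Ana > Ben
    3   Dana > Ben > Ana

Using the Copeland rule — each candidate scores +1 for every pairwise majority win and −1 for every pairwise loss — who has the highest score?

Ana

Pairwise results:
  Dana vs Ben: Dana wins 16–0.
  Dana vs Ana: Ana wins 9–7.
  Ben vs Ana: Ana wins 13–3.
Copeland scores (wins − losses):
  Dana: 1 − 1 = 0
  Ben: 0 − 2 = -2
  Ana: 2 − 0 = 2
Ana has the best Copeland score.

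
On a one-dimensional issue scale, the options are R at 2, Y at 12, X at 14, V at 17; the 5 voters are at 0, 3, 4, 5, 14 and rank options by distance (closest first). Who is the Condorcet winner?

R

With single-peaked preferences on a line, the Condorcet winner is the candidate closest to the median voter.
The median voter (position 4) is closest to R at 2.
Check: R vs Y — voters closer to R: 4 of 5.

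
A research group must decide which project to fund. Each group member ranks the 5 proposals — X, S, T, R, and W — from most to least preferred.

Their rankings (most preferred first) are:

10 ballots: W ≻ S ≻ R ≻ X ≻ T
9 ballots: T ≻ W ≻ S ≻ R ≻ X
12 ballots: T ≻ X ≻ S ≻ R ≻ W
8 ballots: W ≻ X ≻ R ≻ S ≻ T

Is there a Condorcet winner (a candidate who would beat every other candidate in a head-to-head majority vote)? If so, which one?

Head-to-head results (39 voters total):
X vs S: X wins 20–19.
X vs T: T wins 21–18.
X vs R: X wins 20–19.
X vs W: W wins 27–12.
S vs T: T wins 21–18.
S vs R: S wins 31–8.
S vs W: W wins 27–12.
T vs R: T wins 21–18.
T vs W: T wins 21–18.
R vs W: W wins 27–12.
T beats each rival — X (21–18), S (21–18), R (21–18), W (21–18) — so T is the Condorcet winner.

T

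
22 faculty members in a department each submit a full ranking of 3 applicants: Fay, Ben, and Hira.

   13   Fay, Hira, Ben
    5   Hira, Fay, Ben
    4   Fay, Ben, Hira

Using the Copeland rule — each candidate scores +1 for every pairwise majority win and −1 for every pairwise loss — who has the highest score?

Pairwise results:
  Fay vs Ben: Fay wins 22–0.
  Fay vs Hira: Fay wins 17–5.
  Ben vs Hira: Hira wins 18–4.
Copeland scores (wins − losses):
  Fay: 2 − 0 = 2
  Ben: 0 − 2 = -2
  Hira: 1 − 1 = 0
Fay has the best Copeland score.

Fay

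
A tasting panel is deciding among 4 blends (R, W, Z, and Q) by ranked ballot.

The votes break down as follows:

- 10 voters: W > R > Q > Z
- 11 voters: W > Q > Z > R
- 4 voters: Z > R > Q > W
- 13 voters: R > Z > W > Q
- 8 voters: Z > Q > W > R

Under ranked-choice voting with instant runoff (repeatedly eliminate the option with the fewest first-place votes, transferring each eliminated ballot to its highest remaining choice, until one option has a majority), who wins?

Round 1: W 21, R 13, Z 12, Q 0. Q has the fewest and is eliminated.
Round 2: W 21, R 13, Z 12. Z has the fewest and is eliminated.
Round 3: W 29, R 17. W has a majority.

W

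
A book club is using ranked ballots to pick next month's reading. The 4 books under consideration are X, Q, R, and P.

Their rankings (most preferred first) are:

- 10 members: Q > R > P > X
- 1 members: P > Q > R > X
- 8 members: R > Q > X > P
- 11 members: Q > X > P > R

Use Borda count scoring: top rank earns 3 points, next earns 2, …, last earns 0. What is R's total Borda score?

45

Borda scores:
  X: 10·0 + 0 + 8·1 + 11·2 = 30
  Q: 10·3 + 2 + 8·2 + 11·3 = 81
  R: 10·2 + 1 + 8·3 + 11·0 = 45
  P: 10·1 + 3 + 8·0 + 11·1 = 24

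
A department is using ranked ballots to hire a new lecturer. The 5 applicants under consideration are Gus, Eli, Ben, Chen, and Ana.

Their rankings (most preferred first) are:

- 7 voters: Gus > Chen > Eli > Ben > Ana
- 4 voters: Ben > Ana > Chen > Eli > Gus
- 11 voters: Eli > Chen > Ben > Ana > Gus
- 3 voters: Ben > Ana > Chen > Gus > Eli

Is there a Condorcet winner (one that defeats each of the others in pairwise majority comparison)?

Head-to-head results (25 voters total):
Gus vs Eli: Eli wins 15–10.
Gus vs Ben: Ben wins 18–7.
Gus vs Chen: Chen wins 18–7.
Gus vs Ana: Ana wins 18–7.
Eli vs Ben: Eli wins 18–7.
Eli vs Chen: Chen wins 14–11.
Eli vs Ana: Eli wins 18–7.
Ben vs Chen: Chen wins 18–7.
Ben vs Ana: Ben wins 25–0.
Chen vs Ana: Chen wins 18–7.
Chen beats each rival — Gus (18–7), Eli (14–11), Ben (18–7), Ana (18–7) — so Chen is the Condorcet winner.

Yes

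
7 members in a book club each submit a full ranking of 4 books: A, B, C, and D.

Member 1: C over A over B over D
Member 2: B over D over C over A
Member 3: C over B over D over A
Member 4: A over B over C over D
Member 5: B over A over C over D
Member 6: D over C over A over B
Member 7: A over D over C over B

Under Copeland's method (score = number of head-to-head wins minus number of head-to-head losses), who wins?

C

Pairwise results:
  A vs B: A wins 4–3.
  A vs C: C wins 4–3.
  A vs D: A wins 4–3.
  B vs C: C wins 4–3.
  B vs D: B wins 5–2.
  C vs D: C wins 4–3.
Copeland scores (wins − losses):
  A: 2 − 1 = 1
  B: 1 − 2 = -1
  C: 3 − 0 = 3
  D: 0 − 3 = -3
C has the best Copeland score.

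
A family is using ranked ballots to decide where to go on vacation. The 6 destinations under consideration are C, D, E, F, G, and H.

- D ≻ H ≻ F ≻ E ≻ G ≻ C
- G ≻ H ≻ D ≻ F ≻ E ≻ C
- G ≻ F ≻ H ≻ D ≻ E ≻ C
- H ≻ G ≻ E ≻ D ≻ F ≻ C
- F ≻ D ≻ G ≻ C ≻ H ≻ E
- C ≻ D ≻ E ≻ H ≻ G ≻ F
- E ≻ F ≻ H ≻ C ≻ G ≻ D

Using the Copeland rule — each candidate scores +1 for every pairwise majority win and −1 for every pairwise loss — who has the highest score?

H

Pairwise results:
  C vs D: D wins 5–2.
  C vs E: E wins 5–2.
  C vs F: F wins 6–1.
  C vs G: G wins 5–2.
  C vs H: H wins 5–2.
  D vs E: D wins 5–2.
  D vs F: D wins 4–3.
  D vs G: G wins 4–3.
  D vs H: H wins 4–3.
  E vs F: F wins 4–3.
  E vs G: G wins 4–3.
  E vs H: H wins 5–2.
  F vs G: G wins 4–3.
  F vs H: H wins 4–3.
  G vs H: H wins 4–3.
Copeland scores (wins − losses):
  C: 0 − 5 = -5
  D: 3 − 2 = 1
  E: 1 − 4 = -3
  F: 2 − 3 = -1
  G: 4 − 1 = 3
  H: 5 − 0 = 5
H has the best Copeland score.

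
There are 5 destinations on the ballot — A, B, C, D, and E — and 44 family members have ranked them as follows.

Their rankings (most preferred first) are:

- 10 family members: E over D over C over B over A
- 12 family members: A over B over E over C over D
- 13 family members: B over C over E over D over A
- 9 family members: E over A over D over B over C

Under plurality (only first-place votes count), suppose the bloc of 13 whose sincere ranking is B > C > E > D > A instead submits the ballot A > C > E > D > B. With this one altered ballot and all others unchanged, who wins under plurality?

First-place totals with the altered ballot: A 25, B 0, C 0, D 0, E 19.
The switch changes the winner from E to A.

A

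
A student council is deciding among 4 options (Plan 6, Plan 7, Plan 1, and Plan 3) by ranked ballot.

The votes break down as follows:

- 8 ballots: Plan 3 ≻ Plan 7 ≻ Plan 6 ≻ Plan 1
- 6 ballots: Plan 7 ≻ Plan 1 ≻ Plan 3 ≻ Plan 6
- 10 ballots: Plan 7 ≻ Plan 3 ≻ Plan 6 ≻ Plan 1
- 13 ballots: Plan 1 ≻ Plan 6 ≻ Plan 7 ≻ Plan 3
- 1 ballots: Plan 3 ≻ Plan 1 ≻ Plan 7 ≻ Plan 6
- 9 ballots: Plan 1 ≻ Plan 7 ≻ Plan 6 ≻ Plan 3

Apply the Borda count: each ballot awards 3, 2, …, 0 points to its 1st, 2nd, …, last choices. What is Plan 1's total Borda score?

80

Borda scores:
  Plan 6: 8·1 + 6·0 + 10·1 + 13·2 + 0 + 9·1 = 53
  Plan 7: 8·2 + 6·3 + 10·3 + 13·1 + 1 + 9·2 = 96
  Plan 1: 8·0 + 6·2 + 10·0 + 13·3 + 2 + 9·3 = 80
  Plan 3: 8·3 + 6·1 + 10·2 + 13·0 + 3 + 9·0 = 53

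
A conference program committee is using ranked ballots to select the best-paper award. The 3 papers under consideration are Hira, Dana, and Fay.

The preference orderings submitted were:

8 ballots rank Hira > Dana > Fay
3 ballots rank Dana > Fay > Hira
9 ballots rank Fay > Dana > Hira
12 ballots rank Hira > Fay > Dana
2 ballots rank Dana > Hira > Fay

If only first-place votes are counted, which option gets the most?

First-place vote totals:
  Hira: 20
  Dana: 5
  Fay: 9
Hira has the most first-place votes.

Hira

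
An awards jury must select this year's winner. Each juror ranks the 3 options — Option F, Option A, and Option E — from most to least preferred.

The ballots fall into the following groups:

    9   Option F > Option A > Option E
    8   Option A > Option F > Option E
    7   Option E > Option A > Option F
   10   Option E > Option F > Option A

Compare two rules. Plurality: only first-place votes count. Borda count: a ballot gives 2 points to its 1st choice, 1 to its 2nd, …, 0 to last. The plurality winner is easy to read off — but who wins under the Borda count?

Option F

Plurality first-place counts: Option F 9, Option A 8, Option E 17 → Option E.
Borda totals: Option F 36, Option A 32, Option E 34 → Option F.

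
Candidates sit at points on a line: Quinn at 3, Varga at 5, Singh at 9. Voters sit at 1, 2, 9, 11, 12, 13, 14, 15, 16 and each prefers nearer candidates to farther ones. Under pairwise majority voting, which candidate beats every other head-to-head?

Singh

With single-peaked preferences on a line, the Condorcet winner is the candidate closest to the median voter.
The median voter (position 12) is closest to Singh at 9.
Check: Singh vs Varga — voters closer to Singh: 7 of 9.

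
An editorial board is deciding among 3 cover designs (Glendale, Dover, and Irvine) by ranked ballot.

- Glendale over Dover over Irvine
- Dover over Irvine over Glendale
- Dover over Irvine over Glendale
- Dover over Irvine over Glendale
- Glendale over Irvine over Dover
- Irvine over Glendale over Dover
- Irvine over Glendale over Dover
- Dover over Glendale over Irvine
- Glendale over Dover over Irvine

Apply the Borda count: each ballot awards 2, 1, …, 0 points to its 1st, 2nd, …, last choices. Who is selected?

Borda scores:
  Glendale: 2 + 0 + 0 + 0 + 2 + 1 + 1 + 1 + 2 = 9
  Dover: 1 + 2 + 2 + 2 + 0 + 0 + 0 + 2 + 1 = 10
  Irvine: 0 + 1 + 1 + 1 + 1 + 2 + 2 + 0 + 0 = 8
Dover has the highest total.

Dover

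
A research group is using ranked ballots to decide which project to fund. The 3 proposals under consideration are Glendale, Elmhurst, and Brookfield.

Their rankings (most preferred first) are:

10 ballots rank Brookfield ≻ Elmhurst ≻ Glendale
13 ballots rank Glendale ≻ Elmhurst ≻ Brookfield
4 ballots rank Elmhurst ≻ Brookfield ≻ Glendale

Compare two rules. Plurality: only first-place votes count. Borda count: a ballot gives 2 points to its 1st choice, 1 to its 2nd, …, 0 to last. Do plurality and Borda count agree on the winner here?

No

Plurality first-place counts: Glendale 13, Elmhurst 4, Brookfield 10 → Glendale.
Borda totals: Glendale 26, Elmhurst 31, Brookfield 24 → Elmhurst.
The two rules disagree: plurality picks Glendale, Borda picks Elmhurst.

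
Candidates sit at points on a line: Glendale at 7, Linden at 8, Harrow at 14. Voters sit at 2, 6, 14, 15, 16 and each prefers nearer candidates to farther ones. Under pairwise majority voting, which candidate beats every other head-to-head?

Harrow

With single-peaked preferences on a line, the Condorcet winner is the candidate closest to the median voter.
The median voter (position 14) is closest to Harrow at 14.
Check: Harrow vs Glendale — voters closer to Harrow: 3 of 5.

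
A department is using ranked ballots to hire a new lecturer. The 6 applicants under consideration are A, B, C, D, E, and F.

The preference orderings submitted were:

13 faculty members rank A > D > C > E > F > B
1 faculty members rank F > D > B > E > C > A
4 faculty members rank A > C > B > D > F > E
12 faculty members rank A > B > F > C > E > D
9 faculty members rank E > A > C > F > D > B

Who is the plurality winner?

First-place vote totals:
  A: 29
  B: 0
  C: 0
  D: 0
  E: 9
  F: 1
A has the most first-place votes.

A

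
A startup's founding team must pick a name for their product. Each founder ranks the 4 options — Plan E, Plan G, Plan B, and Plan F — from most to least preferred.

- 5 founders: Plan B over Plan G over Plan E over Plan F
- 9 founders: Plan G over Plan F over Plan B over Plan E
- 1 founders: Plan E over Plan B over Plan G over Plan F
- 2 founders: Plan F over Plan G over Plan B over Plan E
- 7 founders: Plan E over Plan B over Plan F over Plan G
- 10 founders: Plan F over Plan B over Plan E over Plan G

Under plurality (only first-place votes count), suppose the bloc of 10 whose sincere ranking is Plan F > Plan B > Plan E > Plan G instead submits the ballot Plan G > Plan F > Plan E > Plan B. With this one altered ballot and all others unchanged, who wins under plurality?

Plan G

First-place totals with the altered ballot: Plan E 8, Plan G 19, Plan B 5, Plan F 2.
The switch changes the winner from Plan F to Plan G.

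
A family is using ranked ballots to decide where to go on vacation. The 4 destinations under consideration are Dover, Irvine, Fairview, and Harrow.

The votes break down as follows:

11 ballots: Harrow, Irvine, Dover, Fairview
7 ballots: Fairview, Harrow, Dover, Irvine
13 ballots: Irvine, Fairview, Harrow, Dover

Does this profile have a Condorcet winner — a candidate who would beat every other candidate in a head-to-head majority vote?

Head-to-head results (31 voters total):
Dover vs Irvine: Irvine wins 24–7.
Dover vs Fairview: Fairview wins 20–11.
Dover vs Harrow: Harrow wins 31–0.
Irvine vs Fairview: Irvine wins 24–7.
Irvine vs Harrow: Harrow wins 18–13.
Fairview vs Harrow: Fairview wins 20–11.
No candidate beats all others: Irvine beats Fairview beats Harrow beats Irvine, a majority cycle.

No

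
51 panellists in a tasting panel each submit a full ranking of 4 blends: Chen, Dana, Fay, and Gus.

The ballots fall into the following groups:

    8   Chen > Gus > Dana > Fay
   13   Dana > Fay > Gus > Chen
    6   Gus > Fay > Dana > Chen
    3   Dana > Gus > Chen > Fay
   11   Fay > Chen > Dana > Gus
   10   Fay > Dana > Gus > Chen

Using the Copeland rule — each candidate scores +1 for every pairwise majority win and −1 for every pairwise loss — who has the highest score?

Fay

Pairwise results:
  Chen vs Dana: Dana wins 32–19.
  Chen vs Fay: Fay wins 40–11.
  Chen vs Gus: Gus wins 32–19.
  Dana vs Fay: Fay wins 27–24.
  Dana vs Gus: Dana wins 37–14.
  Fay vs Gus: Fay wins 34–17.
Copeland scores (wins − losses):
  Chen: 0 − 3 = -3
  Dana: 2 − 1 = 1
  Fay: 3 − 0 = 3
  Gus: 1 − 2 = -1
Fay has the best Copeland score.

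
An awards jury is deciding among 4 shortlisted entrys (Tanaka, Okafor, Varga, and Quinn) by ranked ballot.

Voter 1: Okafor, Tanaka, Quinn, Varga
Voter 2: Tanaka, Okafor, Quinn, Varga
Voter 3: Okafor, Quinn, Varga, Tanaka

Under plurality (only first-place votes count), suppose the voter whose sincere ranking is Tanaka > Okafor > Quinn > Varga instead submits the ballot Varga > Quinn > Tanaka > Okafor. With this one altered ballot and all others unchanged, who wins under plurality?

First-place totals with the altered ballot: Tanaka 0, Okafor 2, Varga 1, Quinn 0.
The winner is unchanged: still Okafor.

Okafor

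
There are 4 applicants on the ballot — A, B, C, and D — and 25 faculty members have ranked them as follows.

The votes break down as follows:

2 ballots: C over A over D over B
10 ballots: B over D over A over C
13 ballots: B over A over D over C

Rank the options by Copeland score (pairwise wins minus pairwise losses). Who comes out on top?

B

Pairwise results:
  A vs B: B wins 23–2.
  A vs C: A wins 23–2.
  A vs D: A wins 15–10.
  B vs C: B wins 23–2.
  B vs D: B wins 23–2.
  C vs D: D wins 23–2.
Copeland scores (wins − losses):
  A: 2 − 1 = 1
  B: 3 − 0 = 3
  C: 0 − 3 = -3
  D: 1 − 2 = -1
B has the best Copeland score.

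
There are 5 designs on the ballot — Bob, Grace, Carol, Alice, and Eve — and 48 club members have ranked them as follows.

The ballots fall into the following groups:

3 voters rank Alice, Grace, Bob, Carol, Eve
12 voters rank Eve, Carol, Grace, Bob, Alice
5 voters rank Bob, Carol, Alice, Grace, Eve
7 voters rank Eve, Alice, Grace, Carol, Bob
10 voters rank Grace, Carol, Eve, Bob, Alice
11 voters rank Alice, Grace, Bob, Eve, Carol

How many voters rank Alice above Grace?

26

Ballots ranking Alice above Grace: 3+5+7+11 = 26.
Ballots ranking Grace above Alice: 12+10 = 22.
So 26 of 48 voters prefer Alice to Grace.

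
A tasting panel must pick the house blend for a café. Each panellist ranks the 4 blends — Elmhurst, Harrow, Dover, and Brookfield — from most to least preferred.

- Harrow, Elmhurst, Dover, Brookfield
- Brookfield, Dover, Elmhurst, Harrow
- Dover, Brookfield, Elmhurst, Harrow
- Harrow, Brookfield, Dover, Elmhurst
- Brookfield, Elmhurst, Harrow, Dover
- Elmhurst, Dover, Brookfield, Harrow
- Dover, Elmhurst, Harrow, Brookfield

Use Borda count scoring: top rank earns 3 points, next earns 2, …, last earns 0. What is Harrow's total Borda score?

8

Borda scores:
  Elmhurst: 2 + 1 + 1 + 0 + 2 + 3 + 2 = 11
  Harrow: 3 + 0 + 0 + 3 + 1 + 0 + 1 = 8
  Dover: 1 + 2 + 3 + 1 + 0 + 2 + 3 = 12
  Brookfield: 0 + 3 + 2 + 2 + 3 + 1 + 0 = 11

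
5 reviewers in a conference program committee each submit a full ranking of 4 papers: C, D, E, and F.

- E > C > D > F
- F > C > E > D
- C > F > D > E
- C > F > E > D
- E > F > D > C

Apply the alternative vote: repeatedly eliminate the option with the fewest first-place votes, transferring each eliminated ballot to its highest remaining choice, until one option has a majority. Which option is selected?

Round 1: C 2, E 2, F 1, D 0. D has the fewest and is eliminated.
Round 2: C 2, E 2, F 1. F has the fewest and is eliminated.
Round 3: C 3, E 2. C has a majority.

C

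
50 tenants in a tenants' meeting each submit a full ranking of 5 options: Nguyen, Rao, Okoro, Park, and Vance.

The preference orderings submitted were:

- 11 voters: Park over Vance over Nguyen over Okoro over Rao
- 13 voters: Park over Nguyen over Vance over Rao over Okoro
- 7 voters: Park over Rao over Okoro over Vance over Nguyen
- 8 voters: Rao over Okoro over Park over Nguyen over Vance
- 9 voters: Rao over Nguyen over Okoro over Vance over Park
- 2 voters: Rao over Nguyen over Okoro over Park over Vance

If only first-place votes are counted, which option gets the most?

Park

First-place vote totals:
  Nguyen: 0
  Rao: 19
  Okoro: 0
  Park: 31
  Vance: 0
Park has the most first-place votes.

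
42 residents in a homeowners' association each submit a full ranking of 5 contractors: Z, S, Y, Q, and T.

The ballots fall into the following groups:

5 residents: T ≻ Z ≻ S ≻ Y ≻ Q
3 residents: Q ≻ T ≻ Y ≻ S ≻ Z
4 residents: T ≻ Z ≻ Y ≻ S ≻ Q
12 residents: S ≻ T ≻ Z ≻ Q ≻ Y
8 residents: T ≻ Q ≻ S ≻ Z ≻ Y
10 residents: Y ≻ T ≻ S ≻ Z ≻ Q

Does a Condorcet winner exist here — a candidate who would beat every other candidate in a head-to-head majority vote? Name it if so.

T

Head-to-head results (42 voters total):
Z vs S: S wins 33–9.
Z vs Y: Z wins 29–13.
Z vs Q: Z wins 31–11.
Z vs T: T wins 42–0.
S vs Y: S wins 25–17.
S vs Q: S wins 31–11.
S vs T: T wins 30–12.
Y vs Q: Q wins 23–19.
Y vs T: T wins 32–10.
Q vs T: T wins 39–3.
T beats each rival — Z (42–0), S (30–12), Y (32–10), Q (39–3) — so T is the Condorcet winner.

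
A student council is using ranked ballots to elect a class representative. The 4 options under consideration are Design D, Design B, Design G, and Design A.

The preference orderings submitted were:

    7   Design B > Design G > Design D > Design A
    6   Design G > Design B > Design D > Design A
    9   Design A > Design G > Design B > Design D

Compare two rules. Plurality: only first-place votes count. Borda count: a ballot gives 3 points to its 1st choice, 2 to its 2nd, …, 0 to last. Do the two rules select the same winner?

Plurality first-place counts: Design D 0, Design B 7, Design G 6, Design A 9 → Design A.
Borda totals: Design D 13, Design B 42, Design G 50, Design A 27 → Design G.
The two rules disagree: plurality picks Design A, Borda picks Design G.

No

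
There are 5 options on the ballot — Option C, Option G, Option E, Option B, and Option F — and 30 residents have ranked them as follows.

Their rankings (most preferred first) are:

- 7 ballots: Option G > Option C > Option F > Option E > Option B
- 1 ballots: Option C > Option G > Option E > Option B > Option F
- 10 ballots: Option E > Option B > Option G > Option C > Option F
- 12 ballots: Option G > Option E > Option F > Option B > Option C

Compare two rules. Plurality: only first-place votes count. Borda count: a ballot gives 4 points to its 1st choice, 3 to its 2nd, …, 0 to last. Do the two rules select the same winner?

Yes

Plurality first-place counts: Option C 1, Option G 19, Option E 10, Option B 0, Option F 0 → Option G.
Borda totals: Option C 35, Option G 99, Option E 85, Option B 43, Option F 38 → Option G.
The two rules agree on Option G.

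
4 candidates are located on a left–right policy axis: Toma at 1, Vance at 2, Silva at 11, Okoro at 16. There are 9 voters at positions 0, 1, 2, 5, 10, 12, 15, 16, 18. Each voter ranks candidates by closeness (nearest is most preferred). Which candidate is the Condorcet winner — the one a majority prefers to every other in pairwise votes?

Silva

With single-peaked preferences on a line, the Condorcet winner is the candidate closest to the median voter.
The median voter (position 10) is closest to Silva at 11.
Check: Silva vs Vance — voters closer to Silva: 5 of 9.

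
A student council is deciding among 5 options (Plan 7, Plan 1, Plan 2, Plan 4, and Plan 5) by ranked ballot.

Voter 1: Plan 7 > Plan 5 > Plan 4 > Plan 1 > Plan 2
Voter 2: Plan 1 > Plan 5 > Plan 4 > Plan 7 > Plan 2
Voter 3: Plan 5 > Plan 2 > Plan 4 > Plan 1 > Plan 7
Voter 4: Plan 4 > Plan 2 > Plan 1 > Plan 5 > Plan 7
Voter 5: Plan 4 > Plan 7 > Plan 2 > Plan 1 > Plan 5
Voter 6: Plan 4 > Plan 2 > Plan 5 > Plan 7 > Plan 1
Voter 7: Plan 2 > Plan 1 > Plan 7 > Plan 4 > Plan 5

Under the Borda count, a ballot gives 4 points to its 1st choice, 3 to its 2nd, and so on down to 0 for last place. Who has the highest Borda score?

Plan 4

Borda scores:
  Plan 7: 4 + 1 + 0 + 0 + 3 + 1 + 2 = 11
  Plan 1: 1 + 4 + 1 + 2 + 1 + 0 + 3 = 12
  Plan 2: 0 + 0 + 3 + 3 + 2 + 3 + 4 = 15
  Plan 4: 2 + 2 + 2 + 4 + 4 + 4 + 1 = 19
  Plan 5: 3 + 3 + 4 + 1 + 0 + 2 + 0 = 13
Plan 4 has the highest total.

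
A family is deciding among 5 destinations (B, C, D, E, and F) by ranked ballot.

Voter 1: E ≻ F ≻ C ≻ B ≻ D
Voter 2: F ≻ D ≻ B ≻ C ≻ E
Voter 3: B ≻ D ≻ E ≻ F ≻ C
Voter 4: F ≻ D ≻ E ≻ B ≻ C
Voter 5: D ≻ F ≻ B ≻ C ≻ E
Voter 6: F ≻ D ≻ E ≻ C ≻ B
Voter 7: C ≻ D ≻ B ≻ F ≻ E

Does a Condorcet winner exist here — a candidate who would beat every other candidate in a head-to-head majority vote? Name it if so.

F

Head-to-head results (7 voters total):
B vs C: B wins 4–3.
B vs D: D wins 5–2.
B vs E: B wins 4–3.
B vs F: F wins 5–2.
C vs D: D wins 5–2.
C vs E: E wins 4–3.
C vs F: F wins 6–1.
D vs E: D wins 6–1.
D vs F: F wins 4–3.
E vs F: F wins 5–2.
F beats each rival — B (5–2), C (6–1), D (4–3), E (5–2) — so F is the Condorcet winner.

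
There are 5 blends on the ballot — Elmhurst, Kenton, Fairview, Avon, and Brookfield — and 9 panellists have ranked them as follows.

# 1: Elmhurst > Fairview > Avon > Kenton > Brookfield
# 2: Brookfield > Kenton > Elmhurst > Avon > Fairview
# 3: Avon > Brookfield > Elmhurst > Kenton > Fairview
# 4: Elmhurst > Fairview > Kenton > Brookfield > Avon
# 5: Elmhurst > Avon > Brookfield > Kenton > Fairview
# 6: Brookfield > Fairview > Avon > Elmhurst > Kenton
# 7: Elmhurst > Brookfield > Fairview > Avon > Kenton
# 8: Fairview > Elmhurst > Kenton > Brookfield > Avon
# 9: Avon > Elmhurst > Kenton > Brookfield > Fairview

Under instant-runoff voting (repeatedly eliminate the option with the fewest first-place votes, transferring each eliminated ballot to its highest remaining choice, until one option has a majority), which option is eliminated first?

Round 1: Elmhurst 4, Avon 2, Brookfield 2, Fairview 1, Kenton 0. Kenton has the fewest and is eliminated.
Round 2: Elmhurst 4, Avon 2, Brookfield 2, Fairview 1. Fairview has the fewest and is eliminated.
Round 3: Elmhurst 5, Avon 2, Brookfield 2. Elmhurst has a majority.

Kenton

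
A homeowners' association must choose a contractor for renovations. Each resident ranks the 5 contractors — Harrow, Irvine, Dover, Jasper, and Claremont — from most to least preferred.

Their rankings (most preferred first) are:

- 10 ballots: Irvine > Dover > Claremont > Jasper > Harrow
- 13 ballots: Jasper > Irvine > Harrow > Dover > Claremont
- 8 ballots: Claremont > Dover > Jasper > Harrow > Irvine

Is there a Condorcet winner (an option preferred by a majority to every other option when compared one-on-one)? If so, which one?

There is no Condorcet winner

Head-to-head results (31 voters total):
Harrow vs Irvine: Irvine wins 23–8.
Harrow vs Dover: Dover wins 18–13.
Harrow vs Jasper: Jasper wins 31–0.
Harrow vs Claremont: Claremont wins 18–13.
Irvine vs Dover: Irvine wins 23–8.
Irvine vs Jasper: Jasper wins 21–10.
Irvine vs Claremont: Irvine wins 23–8.
Dover vs Jasper: Dover wins 18–13.
Dover vs Claremont: Dover wins 23–8.
Jasper vs Claremont: Claremont wins 18–13.
No candidate beats all others: Irvine beats Dover beats Jasper beats Irvine, a majority cycle.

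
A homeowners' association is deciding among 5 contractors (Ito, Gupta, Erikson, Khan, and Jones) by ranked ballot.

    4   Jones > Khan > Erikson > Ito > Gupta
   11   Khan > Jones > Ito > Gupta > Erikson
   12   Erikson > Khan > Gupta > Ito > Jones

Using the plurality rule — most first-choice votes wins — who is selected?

First-place vote totals:
  Ito: 0
  Gupta: 0
  Erikson: 12
  Khan: 11
  Jones: 4
Erikson has the most first-place votes.

Erikson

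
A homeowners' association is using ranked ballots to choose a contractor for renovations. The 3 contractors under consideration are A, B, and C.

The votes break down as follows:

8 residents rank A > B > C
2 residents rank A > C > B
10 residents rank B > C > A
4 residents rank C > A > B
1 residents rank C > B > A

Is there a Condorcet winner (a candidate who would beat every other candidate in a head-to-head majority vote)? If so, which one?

There is no Condorcet winner

Head-to-head results (25 voters total):
A vs B: A wins 14–11.
A vs C: C wins 15–10.
B vs C: B wins 18–7.
No candidate beats all others: A beats B beats C beats A, a majority cycle.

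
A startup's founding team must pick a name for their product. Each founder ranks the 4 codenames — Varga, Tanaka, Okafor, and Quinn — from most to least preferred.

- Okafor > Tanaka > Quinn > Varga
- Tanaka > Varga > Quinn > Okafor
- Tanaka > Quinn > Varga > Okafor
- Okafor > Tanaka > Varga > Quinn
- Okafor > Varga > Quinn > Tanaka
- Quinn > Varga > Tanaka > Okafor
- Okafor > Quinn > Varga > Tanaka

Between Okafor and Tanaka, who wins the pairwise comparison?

Okafor

Ballots ranking Okafor above Tanaka: 4.
Ballots ranking Tanaka above Okafor: 3.
Okafor wins the head-to-head, 4–3.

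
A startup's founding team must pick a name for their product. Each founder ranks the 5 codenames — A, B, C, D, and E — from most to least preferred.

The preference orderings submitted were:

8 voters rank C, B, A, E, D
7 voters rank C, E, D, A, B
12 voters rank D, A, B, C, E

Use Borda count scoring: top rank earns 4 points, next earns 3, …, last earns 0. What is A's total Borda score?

Borda scores:
  A: 8·2 + 7·1 + 12·3 = 59
  B: 8·3 + 7·0 + 12·2 = 48
  C: 8·4 + 7·4 + 12·1 = 72
  D: 8·0 + 7·2 + 12·4 = 62
  E: 8·1 + 7·3 + 12·0 = 29

59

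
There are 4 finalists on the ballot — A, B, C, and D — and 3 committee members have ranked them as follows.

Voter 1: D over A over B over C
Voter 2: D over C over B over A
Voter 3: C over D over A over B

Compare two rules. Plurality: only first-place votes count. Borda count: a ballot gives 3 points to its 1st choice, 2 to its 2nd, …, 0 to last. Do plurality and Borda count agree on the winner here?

Plurality first-place counts: A 0, B 0, C 1, D 2 → D.
Borda totals: A 3, B 2, C 5, D 8 → D.
The two rules agree on D.

Yes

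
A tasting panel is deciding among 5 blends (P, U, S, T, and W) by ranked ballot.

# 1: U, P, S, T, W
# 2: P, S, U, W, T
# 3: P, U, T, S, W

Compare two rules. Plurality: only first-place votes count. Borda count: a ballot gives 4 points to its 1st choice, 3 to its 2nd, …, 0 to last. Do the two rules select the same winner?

Yes

Plurality first-place counts: P 2, U 1, S 0, T 0, W 0 → P.
Borda totals: P 11, U 9, S 6, T 3, W 1 → P.
The two rules agree on P.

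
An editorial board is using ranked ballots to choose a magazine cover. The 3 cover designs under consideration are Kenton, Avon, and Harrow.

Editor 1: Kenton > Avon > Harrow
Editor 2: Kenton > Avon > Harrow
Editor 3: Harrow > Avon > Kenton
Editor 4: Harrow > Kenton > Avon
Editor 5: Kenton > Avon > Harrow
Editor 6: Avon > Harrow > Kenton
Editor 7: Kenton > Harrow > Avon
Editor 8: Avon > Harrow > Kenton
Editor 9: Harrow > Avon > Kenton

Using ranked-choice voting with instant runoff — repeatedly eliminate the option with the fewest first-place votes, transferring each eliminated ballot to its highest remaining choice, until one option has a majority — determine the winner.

Harrow

Round 1: Kenton 4, Harrow 3, Avon 2. Avon has the fewest and is eliminated.
Round 2: Harrow 5, Kenton 4. Harrow has a majority.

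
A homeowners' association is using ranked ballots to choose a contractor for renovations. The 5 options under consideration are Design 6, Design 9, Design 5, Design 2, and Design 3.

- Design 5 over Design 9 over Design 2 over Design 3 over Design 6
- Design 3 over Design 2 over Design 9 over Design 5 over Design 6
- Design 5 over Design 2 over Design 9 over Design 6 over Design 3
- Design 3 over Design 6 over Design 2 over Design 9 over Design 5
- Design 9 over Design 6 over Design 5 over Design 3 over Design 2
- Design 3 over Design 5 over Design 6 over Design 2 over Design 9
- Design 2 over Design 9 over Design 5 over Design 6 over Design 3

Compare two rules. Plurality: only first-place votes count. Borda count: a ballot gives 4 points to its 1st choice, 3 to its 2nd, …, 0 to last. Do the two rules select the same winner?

No

Plurality first-place counts: Design 6 0, Design 9 1, Design 5 2, Design 2 1, Design 3 3 → Design 3.
Borda totals: Design 6 10, Design 9 15, Design 5 16, Design 2 15, Design 3 14 → Design 5.
The two rules disagree: plurality picks Design 3, Borda picks Design 5.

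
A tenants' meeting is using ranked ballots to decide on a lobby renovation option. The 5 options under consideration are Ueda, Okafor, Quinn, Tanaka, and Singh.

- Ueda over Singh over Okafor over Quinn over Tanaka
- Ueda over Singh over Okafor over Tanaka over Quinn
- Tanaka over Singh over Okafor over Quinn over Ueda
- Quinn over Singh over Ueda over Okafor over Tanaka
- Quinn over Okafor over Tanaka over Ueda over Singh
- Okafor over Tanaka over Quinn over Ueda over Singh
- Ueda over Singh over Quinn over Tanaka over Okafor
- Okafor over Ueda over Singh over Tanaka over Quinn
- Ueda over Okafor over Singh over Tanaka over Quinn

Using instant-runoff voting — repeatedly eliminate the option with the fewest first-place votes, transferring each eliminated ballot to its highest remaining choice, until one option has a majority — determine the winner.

Round 1: Ueda 4, Okafor 2, Quinn 2, Tanaka 1, Singh 0. Singh has the fewest and is eliminated.
Round 2: Ueda 4, Okafor 2, Quinn 2, Tanaka 1. Tanaka has the fewest and is eliminated.
Round 3: Ueda 4, Okafor 3, Quinn 2. Quinn has the fewest and is eliminated.
Round 4: Ueda 5, Okafor 4. Ueda has a majority.

Ueda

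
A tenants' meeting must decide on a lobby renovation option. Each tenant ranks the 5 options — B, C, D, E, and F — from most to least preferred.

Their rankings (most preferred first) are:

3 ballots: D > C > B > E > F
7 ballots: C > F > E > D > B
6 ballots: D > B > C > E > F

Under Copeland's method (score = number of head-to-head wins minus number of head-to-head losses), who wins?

D

Pairwise results:
  B vs C: C wins 10–6.
  B vs D: D wins 16–0.
  B vs E: B wins 9–7.
  B vs F: B wins 9–7.
  C vs D: D wins 9–7.
  C vs E: C wins 16–0.
  C vs F: C wins 16–0.
  D vs E: D wins 9–7.
  D vs F: D wins 9–7.
  E vs F: E wins 9–7.
Copeland scores (wins − losses):
  B: 2 − 2 = 0
  C: 3 − 1 = 2
  D: 4 − 0 = 4
  E: 1 − 3 = -2
  F: 0 − 4 = -4
D has the best Copeland score.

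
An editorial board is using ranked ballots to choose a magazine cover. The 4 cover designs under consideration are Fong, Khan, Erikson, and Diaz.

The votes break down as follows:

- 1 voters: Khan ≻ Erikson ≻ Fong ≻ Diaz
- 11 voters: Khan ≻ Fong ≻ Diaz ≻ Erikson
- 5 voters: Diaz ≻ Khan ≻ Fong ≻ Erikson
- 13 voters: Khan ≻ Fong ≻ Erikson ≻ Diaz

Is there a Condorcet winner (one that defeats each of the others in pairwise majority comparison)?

Yes

Head-to-head results (30 voters total):
Fong vs Khan: Khan wins 30–0.
Fong vs Erikson: Fong wins 29–1.
Fong vs Diaz: Fong wins 25–5.
Khan vs Erikson: Khan wins 30–0.
Khan vs Diaz: Khan wins 25–5.
Erikson vs Diaz: Diaz wins 16–14.
Khan beats each rival — Fong (30–0), Erikson (30–0), Diaz (25–5) — so Khan is the Condorcet winner.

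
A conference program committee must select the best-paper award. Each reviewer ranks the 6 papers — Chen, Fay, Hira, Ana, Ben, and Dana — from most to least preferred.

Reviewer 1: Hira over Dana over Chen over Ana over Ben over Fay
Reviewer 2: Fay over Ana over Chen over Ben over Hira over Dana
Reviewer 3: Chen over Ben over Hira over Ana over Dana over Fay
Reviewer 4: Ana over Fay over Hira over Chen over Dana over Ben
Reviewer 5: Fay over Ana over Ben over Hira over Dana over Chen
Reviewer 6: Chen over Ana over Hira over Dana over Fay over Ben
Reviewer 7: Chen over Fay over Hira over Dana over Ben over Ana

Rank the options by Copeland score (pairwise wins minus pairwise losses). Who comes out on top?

Chen

Pairwise results:
  Chen vs Fay: Chen wins 4–3.
  Chen vs Hira: Chen wins 4–3.
  Chen vs Ana: Chen wins 4–3.
  Chen vs Ben: Chen wins 6–1.
  Chen vs Dana: Chen wins 5–2.
  Fay vs Hira: Fay wins 4–3.
  Fay vs Ana: Ana wins 4–3.
  Fay vs Ben: Fay wins 5–2.
  Fay vs Dana: Fay wins 4–3.
  Hira vs Ana: Ana wins 4–3.
  Hira vs Ben: Hira wins 4–3.
  Hira vs Dana: Hira wins 7–0.
  Ana vs Ben: Ana wins 5–2.
  Ana vs Dana: Ana wins 5–2.
  Ben vs Dana: Dana wins 4–3.
Copeland scores (wins − losses):
  Chen: 5 − 0 = 5
  Fay: 3 − 2 = 1
  Hira: 2 − 3 = -1
  Ana: 4 − 1 = 3
  Ben: 0 − 5 = -5
  Dana: 1 − 4 = -3
Chen has the best Copeland score.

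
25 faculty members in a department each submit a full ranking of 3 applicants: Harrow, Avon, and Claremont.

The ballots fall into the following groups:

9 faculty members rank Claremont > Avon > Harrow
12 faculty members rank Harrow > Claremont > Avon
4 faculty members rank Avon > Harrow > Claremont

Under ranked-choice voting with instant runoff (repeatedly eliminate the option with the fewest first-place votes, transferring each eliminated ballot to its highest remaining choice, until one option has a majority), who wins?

Harrow

Round 1: Harrow 12, Claremont 9, Avon 4. Avon has the fewest and is eliminated.
Round 2: Harrow 16, Claremont 9. Harrow has a majority.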